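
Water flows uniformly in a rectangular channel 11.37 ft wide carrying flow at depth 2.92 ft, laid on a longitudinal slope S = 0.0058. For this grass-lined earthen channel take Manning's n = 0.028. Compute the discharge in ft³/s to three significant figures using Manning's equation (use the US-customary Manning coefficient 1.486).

208 ft³/s

A = b·y = 11.37 × 2.92 = 33.20 ft²
P = b + 2y = 11.37 + 2×2.92 = 17.21 ft
R = A/P = 33.20/17.21 = 1.929 ft
Q = (1.486/n)·A·R^(2/3)·S^(1/2) = (1.486/0.028) × 33.20 × 1.929^(2/3) × 0.0058^(1/2) = 208.0 ft³/s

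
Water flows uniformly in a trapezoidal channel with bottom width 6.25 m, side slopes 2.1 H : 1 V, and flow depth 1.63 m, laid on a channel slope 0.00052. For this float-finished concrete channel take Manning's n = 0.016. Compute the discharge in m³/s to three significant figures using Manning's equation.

24.5 m³/s

A = (b + z·y)·y = (6.25 + 2.1×1.63)×1.63 = 15.77 m²
P = b + 2y√(1+z²) = 6.25 + 2×1.63×√(1+2.1²) = 13.83 m
R = A/P = 15.77/13.83 = 1.140 m
Q = (1/n)·A·R^(2/3)·S^(1/2) = (1/0.016) × 15.77 × 1.140^(2/3) × 0.00052^(1/2) = 24.52 m³/s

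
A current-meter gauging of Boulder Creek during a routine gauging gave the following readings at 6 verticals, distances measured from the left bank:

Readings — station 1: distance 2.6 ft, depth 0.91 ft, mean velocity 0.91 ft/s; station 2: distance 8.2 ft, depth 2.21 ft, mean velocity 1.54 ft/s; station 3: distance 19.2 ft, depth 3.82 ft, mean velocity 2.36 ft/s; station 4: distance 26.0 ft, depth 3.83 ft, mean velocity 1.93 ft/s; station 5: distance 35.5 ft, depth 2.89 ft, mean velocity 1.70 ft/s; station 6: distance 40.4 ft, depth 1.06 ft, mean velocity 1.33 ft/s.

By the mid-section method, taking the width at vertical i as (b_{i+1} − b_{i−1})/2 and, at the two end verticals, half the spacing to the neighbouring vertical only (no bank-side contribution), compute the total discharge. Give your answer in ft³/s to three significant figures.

210 ft³/s

w_1 = (8.2 − 2.6)/2 = 2.8 ft; q_1 = 0.91 × 0.91 × 2.8 = 2.319 ft³/s
w_2 = (19.2 − 2.6)/2 = 8.3 ft; q_2 = 1.54 × 2.21 × 8.3 = 28.25 ft³/s
w_3 = (26.0 − 8.2)/2 = 8.9 ft; q_3 = 2.36 × 3.82 × 8.9 = 80.24 ft³/s
w_4 = (35.5 − 19.2)/2 = 8.15 ft; q_4 = 1.93 × 3.83 × 8.15 = 60.24 ft³/s
w_5 = (40.4 − 26.0)/2 = 7.2 ft; q_5 = 1.70 × 2.89 × 7.2 = 35.37 ft³/s
w_6 = (40.4 − 35.5)/2 = 2.45 ft; q_6 = 1.33 × 1.06 × 2.45 = 3.454 ft³/s
Q = Σ qᵢ = 209.9 ft³/s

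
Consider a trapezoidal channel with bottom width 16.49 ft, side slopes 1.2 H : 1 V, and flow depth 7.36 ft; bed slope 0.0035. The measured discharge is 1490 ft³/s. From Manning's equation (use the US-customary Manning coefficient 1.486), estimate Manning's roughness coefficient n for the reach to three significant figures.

0.0309

A = (b + z·y)·y = (16.49 + 1.2×7.36)×7.36 = 186.4 ft²
P = b + 2y√(1+z²) = 16.49 + 2×7.36×√(1+1.2²) = 39.48 ft
R = A/P = 186.4/39.48 = 4.720 ft
n = (1.486/Q)·A·R^(2/3)·S^(1/2) = (1.486/1490) × 186.4 × 2.814 × 0.05916 = 0.03094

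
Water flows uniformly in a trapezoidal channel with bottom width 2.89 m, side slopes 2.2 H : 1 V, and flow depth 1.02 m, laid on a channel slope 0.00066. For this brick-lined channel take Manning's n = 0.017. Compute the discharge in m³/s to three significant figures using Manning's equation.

6.06 m³/s

A = (b + z·y)·y = (2.89 + 2.2×1.02)×1.02 = 5.237 m²
P = b + 2y√(1+z²) = 2.89 + 2×1.02×√(1+2.2²) = 7.820 m
R = A/P = 5.237/7.820 = 0.6697 m
Q = (1/n)·A·R^(2/3)·S^(1/2) = (1/0.017) × 5.237 × 0.6697^(2/3) × 0.00066^(1/2) = 6.057 m³/s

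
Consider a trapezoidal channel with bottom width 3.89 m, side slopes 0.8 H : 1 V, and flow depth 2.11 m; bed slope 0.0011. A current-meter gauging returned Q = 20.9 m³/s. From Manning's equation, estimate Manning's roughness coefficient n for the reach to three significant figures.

0.0219

A = (b + z·y)·y = (3.89 + 0.8×2.11)×2.11 = 11.77 m²
P = b + 2y√(1+z²) = 3.89 + 2×2.11×√(1+0.8²) = 9.294 m
R = A/P = 11.77/9.294 = 1.266 m
n = (1/Q)·A·R^(2/3)·S^(1/2) = (1/20.9) × 11.77 × 1.170 × 0.03317 = 0.02186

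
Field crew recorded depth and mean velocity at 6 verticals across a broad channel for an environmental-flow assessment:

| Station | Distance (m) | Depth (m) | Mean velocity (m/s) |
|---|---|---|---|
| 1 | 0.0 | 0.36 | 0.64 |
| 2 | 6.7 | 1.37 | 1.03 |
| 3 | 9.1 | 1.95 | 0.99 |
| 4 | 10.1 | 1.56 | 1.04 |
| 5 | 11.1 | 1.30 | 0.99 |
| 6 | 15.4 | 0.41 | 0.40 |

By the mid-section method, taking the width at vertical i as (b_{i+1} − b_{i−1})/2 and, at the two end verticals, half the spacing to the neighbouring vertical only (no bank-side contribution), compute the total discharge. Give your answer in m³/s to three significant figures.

w_1 = (6.7 − 0.0)/2 = 3.35 m; q_1 = 0.64 × 0.36 × 3.35 = 0.7718 m³/s
w_2 = (9.1 − 0.0)/2 = 4.55 m; q_2 = 1.03 × 1.37 × 4.55 = 6.421 m³/s
w_3 = (10.1 − 6.7)/2 = 1.7 m; q_3 = 0.99 × 1.95 × 1.7 = 3.282 m³/s
w_4 = (11.1 − 9.1)/2 = 1 m; q_4 = 1.04 × 1.56 × 1 = 1.622 m³/s
w_5 = (15.4 − 10.1)/2 = 2.65 m; q_5 = 0.99 × 1.30 × 2.65 = 3.411 m³/s
w_6 = (15.4 − 11.1)/2 = 2.15 m; q_6 = 0.40 × 0.41 × 2.15 = 0.3526 m³/s
Q = Σ qᵢ = 15.86 m³/s

15.9 m³/s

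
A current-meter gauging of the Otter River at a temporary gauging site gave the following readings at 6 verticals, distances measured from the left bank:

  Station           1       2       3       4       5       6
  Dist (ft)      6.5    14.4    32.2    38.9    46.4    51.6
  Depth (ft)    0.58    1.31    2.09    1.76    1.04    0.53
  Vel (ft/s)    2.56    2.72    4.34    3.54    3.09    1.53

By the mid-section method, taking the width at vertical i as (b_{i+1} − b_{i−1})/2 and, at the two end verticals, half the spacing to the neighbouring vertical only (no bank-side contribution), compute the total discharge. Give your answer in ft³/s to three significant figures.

230 ft³/s

w_1 = (14.4 − 6.5)/2 = 3.95 ft; q_1 = 2.56 × 0.58 × 3.95 = 5.865 ft³/s
w_2 = (32.2 − 6.5)/2 = 12.85 ft; q_2 = 2.72 × 1.31 × 12.85 = 45.79 ft³/s
w_3 = (38.9 − 14.4)/2 = 12.25 ft; q_3 = 4.34 × 2.09 × 12.25 = 111.1 ft³/s
w_4 = (46.4 − 32.2)/2 = 7.1 ft; q_4 = 3.54 × 1.76 × 7.1 = 44.24 ft³/s
w_5 = (51.6 − 38.9)/2 = 6.35 ft; q_5 = 3.09 × 1.04 × 6.35 = 20.41 ft³/s
w_6 = (51.6 − 46.4)/2 = 2.6 ft; q_6 = 1.53 × 0.53 × 2.6 = 2.108 ft³/s
Q = Σ qᵢ = 229.5 ft³/s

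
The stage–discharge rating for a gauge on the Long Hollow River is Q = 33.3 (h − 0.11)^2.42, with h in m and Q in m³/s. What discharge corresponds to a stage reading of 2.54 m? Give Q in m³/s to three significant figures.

Q = 33.3 × (2.54 − 0.11)^2.42 = 33.3 × 2.43^2.42 = 285.5 m³/s

286 m³/s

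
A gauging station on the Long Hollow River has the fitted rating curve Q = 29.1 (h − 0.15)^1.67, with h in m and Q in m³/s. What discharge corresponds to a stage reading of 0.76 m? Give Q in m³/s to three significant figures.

Q = 29.1 × (0.76 − 0.15)^1.67 = 29.1 × 0.61^1.67 = 12.75 m³/s

12.7 m³/s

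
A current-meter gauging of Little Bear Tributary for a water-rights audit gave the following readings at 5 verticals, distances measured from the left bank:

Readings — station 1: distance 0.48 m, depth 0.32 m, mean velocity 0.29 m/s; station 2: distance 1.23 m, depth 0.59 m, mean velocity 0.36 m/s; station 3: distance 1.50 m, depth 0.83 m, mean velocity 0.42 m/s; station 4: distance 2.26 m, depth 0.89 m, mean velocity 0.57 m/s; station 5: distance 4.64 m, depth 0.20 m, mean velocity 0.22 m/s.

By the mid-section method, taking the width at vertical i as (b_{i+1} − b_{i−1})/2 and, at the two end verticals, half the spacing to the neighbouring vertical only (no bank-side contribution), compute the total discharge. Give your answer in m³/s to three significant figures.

1.17 m³/s

w_1 = (1.23 − 0.48)/2 = 0.375 m; q_1 = 0.29 × 0.32 × 0.375 = 0.03480 m³/s
w_2 = (1.50 − 0.48)/2 = 0.51 m; q_2 = 0.36 × 0.59 × 0.51 = 0.1083 m³/s
w_3 = (2.26 − 1.23)/2 = 0.515 m; q_3 = 0.42 × 0.83 × 0.515 = 0.1795 m³/s
w_4 = (4.64 − 1.50)/2 = 1.57 m; q_4 = 0.57 × 0.89 × 1.57 = 0.7965 m³/s
w_5 = (4.64 − 2.26)/2 = 1.19 m; q_5 = 0.22 × 0.20 × 1.19 = 0.05236 m³/s
Q = Σ qᵢ = 1.171 m³/s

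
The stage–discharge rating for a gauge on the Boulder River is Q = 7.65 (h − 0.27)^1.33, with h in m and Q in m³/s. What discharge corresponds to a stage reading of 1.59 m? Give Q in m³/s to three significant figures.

11.1 m³/s

Q = 7.65 × (1.59 − 0.27)^1.33 = 7.65 × 1.32^1.33 = 11.07 m³/s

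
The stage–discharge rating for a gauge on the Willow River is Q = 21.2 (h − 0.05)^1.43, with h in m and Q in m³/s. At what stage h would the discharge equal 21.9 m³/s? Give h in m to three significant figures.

1.07 m

h − h₀ = (Q/C)^(1/b) = (21.9/21.2)^(1/1.43) = 1.023 m
h = 0.05 + 1.023 = 1.073 m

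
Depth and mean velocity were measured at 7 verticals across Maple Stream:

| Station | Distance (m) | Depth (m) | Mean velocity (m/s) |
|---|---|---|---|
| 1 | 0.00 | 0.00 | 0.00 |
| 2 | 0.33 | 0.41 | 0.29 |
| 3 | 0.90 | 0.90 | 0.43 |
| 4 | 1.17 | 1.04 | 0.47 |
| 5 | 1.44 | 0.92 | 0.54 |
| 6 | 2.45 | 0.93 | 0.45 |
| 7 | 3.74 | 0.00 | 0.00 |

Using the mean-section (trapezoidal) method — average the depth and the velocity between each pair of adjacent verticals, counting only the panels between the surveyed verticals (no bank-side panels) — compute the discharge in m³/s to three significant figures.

Panel 1-2: Δb = 0.33 m, d̄ = (0.00+0.41)/2 = 0.205, v̄ = (0.00+0.29)/2 = 0.145 → q = 0.33×0.205×0.145 = 0.009809 m³/s
Panel 2-3: Δb = 0.57 m, d̄ = (0.41+0.90)/2 = 0.655, v̄ = (0.29+0.43)/2 = 0.36 → q = 0.57×0.655×0.36 = 0.1344 m³/s
Panel 3-4: Δb = 0.27 m, d̄ = (0.90+1.04)/2 = 0.97, v̄ = (0.43+0.47)/2 = 0.45 → q = 0.27×0.97×0.45 = 0.1179 m³/s
Panel 4-5: Δb = 0.27 m, d̄ = (1.04+0.92)/2 = 0.98, v̄ = (0.47+0.54)/2 = 0.505 → q = 0.27×0.98×0.505 = 0.1336 m³/s
Panel 5-6: Δb = 1.01 m, d̄ = (0.92+0.93)/2 = 0.925, v̄ = (0.54+0.45)/2 = 0.495 → q = 1.01×0.925×0.495 = 0.4625 m³/s
Panel 6-7: Δb = 1.29 m, d̄ = (0.93+0.00)/2 = 0.465, v̄ = (0.45+0.00)/2 = 0.225 → q = 1.29×0.465×0.225 = 0.1350 m³/s
Q = Σ q = 0.9931 m³/s

0.993 m³/s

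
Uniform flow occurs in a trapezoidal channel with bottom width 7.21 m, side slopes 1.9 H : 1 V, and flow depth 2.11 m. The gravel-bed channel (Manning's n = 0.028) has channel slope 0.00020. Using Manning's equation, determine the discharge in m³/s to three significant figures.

15.4 m³/s

A = (b + z·y)·y = (7.21 + 1.9×2.11)×2.11 = 23.67 m²
P = b + 2y√(1+z²) = 7.21 + 2×2.11×√(1+1.9²) = 16.27 m
R = A/P = 23.67/16.27 = 1.455 m
Q = (1/n)·A·R^(2/3)·S^(1/2) = (1/0.028) × 23.67 × 1.455^(2/3) × 0.00020^(1/2) = 15.35 m³/s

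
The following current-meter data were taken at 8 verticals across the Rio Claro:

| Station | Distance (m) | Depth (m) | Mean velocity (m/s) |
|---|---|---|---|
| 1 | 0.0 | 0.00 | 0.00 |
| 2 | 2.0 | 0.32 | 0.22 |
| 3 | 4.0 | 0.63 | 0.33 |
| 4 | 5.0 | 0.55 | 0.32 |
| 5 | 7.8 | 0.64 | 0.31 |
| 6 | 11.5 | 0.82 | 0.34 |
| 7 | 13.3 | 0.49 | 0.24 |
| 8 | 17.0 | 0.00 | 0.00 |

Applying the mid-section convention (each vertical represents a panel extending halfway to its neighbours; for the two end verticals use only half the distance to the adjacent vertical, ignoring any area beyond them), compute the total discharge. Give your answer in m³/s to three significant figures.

2.52 m³/s

w_2 = (4.0 − 0.0)/2 = 2 m; q_2 = 0.22 × 0.32 × 2 = 0.1408 m³/s
w_3 = (5.0 − 2.0)/2 = 1.5 m; q_3 = 0.33 × 0.63 × 1.5 = 0.3119 m³/s
w_4 = (7.8 − 4.0)/2 = 1.9 m; q_4 = 0.32 × 0.55 × 1.9 = 0.3344 m³/s
w_5 = (11.5 − 5.0)/2 = 3.25 m; q_5 = 0.31 × 0.64 × 3.25 = 0.6448 m³/s
w_6 = (13.3 − 7.8)/2 = 2.75 m; q_6 = 0.34 × 0.82 × 2.75 = 0.7667 m³/s
w_7 = (17.0 − 11.5)/2 = 2.75 m; q_7 = 0.24 × 0.49 × 2.75 = 0.3234 m³/s
Stations 1, 8 contribute zero (depth or velocity is 0).
Q = Σ qᵢ = 2.522 m³/s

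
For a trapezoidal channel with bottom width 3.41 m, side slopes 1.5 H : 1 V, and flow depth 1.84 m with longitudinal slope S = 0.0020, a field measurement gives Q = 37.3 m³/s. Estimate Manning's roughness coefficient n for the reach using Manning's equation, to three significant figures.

A = (b + z·y)·y = (3.41 + 1.5×1.84)×1.84 = 11.35 m²
P = b + 2y√(1+z²) = 3.41 + 2×1.84×√(1+1.5²) = 10.04 m
R = A/P = 11.35/10.04 = 1.130 m
n = (1/Q)·A·R^(2/3)·S^(1/2) = (1/37.3) × 11.35 × 1.085 × 0.04472 = 0.01477

0.0148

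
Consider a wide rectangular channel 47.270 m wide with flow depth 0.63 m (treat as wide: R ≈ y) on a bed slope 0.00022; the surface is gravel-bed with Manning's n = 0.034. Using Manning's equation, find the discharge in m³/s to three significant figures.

9.55 m³/s

A = b·y = 47.270 × 0.63 = 29.78 m²
Wide channel: R ≈ y = 0.63 m
Q = (1/n)·A·R^(2/3)·S^(1/2) = (1/0.034) × 29.78 × 0.6300^(2/3) × 0.00022^(1/2) = 9.547 m³/s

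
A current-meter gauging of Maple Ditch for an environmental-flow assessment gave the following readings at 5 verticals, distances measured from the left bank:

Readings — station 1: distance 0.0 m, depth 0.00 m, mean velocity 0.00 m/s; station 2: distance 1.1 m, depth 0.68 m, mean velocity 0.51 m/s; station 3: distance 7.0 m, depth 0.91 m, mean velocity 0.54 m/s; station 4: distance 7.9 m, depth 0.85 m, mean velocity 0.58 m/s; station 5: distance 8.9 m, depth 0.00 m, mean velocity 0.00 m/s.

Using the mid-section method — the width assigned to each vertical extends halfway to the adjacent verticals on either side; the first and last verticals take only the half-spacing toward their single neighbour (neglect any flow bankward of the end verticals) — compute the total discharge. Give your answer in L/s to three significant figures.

3350 L/s

w_2 = (7.0 − 0.0)/2 = 3.5 m; q_2 = 0.51 × 0.68 × 3.5 = 1.214 m³/s
w_3 = (7.9 − 1.1)/2 = 3.4 m; q_3 = 0.54 × 0.91 × 3.4 = 1.671 m³/s
w_4 = (8.9 − 7.0)/2 = 0.95 m; q_4 = 0.58 × 0.85 × 0.95 = 0.4684 m³/s
Stations 1, 5 contribute zero (depth or velocity is 0).
Q = Σ qᵢ = 3.353 m³/s
= 3.353 × 1000 = 3353 L/s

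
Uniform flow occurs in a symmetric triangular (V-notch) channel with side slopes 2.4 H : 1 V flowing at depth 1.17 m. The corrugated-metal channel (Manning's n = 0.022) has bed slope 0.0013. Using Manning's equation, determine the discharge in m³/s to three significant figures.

3.57 m³/s

A = z·y² = 2.4×1.17² = 3.285 m²
P = 2y√(1+z²) = 2×1.17×√(1+2.4²) = 6.084 m
R = A/P = 3.285/6.084 = 0.5400 m
Q = (1/n)·A·R^(2/3)·S^(1/2) = (1/0.022) × 3.285 × 0.5400^(2/3) × 0.0013^(1/2) = 3.570 m³/s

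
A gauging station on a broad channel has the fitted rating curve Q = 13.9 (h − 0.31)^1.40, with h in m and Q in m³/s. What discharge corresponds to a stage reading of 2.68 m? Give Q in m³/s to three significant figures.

Q = 13.9 × (2.68 − 0.31)^1.40 = 13.9 × 2.37^1.40 = 46.52 m³/s

46.5 m³/s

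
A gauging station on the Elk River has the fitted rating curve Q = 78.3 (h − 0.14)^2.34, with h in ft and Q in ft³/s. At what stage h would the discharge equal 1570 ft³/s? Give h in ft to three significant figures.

h − h₀ = (Q/C)^(1/b) = (1570/78.3)^(1/2.34) = 3.601 ft
h = 0.14 + 3.601 = 3.741 ft

3.74 ft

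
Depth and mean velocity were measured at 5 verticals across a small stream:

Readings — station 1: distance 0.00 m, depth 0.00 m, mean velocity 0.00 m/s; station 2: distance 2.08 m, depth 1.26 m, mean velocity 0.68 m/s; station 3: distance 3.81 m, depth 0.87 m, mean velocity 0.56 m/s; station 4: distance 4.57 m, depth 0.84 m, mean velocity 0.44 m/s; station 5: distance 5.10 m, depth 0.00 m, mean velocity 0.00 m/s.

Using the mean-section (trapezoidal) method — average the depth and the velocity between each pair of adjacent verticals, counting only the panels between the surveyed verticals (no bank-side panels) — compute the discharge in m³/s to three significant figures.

Panel 1-2: Δb = 2.08 m, d̄ = (0.00+1.26)/2 = 0.63, v̄ = (0.00+0.68)/2 = 0.34 → q = 2.08×0.63×0.34 = 0.4455 m³/s
Panel 2-3: Δb = 1.73 m, d̄ = (1.26+0.87)/2 = 1.065, v̄ = (0.68+0.56)/2 = 0.62 → q = 1.73×1.065×0.62 = 1.142 m³/s
Panel 3-4: Δb = 0.76 m, d̄ = (0.87+0.84)/2 = 0.855, v̄ = (0.56+0.44)/2 = 0.5 → q = 0.76×0.855×0.5 = 0.3249 m³/s
Panel 4-5: Δb = 0.53 m, d̄ = (0.84+0.00)/2 = 0.42, v̄ = (0.44+0.00)/2 = 0.22 → q = 0.53×0.42×0.22 = 0.04897 m³/s
Q = Σ q = 1.962 m³/s

1.96 m³/s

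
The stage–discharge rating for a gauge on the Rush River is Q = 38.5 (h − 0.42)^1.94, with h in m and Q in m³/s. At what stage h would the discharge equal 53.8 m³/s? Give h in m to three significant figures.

1.61 m

h − h₀ = (Q/C)^(1/b) = (53.8/38.5)^(1/1.94) = 1.188 m
h = 0.42 + 1.188 = 1.608 m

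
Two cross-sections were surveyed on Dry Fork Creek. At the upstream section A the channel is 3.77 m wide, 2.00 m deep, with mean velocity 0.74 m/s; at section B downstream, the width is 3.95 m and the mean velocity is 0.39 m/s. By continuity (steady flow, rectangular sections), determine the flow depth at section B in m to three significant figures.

3.62 m

Q = A₁V₁ = (3.77×2.00) × 0.74 = 5.580 m³/s
d₂ = Q/(b₂ V₂) = 5.580/(3.95×0.39) = 3.622 m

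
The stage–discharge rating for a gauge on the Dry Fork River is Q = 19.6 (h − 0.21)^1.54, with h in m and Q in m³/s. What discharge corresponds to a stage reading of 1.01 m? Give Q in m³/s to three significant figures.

Q = 19.6 × (1.01 − 0.21)^1.54 = 19.6 × 0.8^1.54 = 13.90 m³/s

13.9 m³/s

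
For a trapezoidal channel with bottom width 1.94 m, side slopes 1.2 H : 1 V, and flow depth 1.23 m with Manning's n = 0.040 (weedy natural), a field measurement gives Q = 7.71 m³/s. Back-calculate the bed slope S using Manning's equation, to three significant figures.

A = (b + z·y)·y = (1.94 + 1.2×1.23)×1.23 = 4.202 m²
P = b + 2y√(1+z²) = 1.94 + 2×1.23×√(1+1.2²) = 5.783 m
R = A/P = 4.202/5.783 = 0.7266 m
S = (Q·n / (1·A·R^(2/3)))² = (7.71×0.040 / (1×4.202×0.8082))² = 0.008247

0.00825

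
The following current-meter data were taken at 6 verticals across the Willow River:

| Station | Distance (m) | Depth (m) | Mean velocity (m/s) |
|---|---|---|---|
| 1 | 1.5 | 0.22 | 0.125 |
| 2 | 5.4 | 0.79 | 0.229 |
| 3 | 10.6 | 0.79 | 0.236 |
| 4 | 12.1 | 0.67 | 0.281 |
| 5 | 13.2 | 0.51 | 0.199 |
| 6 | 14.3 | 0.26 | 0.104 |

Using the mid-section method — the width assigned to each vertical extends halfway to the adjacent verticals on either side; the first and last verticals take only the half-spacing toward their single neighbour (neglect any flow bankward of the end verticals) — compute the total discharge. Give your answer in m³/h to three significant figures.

w_1 = (5.4 − 1.5)/2 = 1.95 m; q_1 = 0.125 × 0.22 × 1.95 = 0.05363 m³/s
w_2 = (10.6 − 1.5)/2 = 4.55 m; q_2 = 0.229 × 0.79 × 4.55 = 0.8231 m³/s
w_3 = (12.1 − 5.4)/2 = 3.35 m; q_3 = 0.236 × 0.79 × 3.35 = 0.6246 m³/s
w_4 = (13.2 − 10.6)/2 = 1.3 m; q_4 = 0.281 × 0.67 × 1.3 = 0.2448 m³/s
w_5 = (14.3 − 12.1)/2 = 1.1 m; q_5 = 0.199 × 0.51 × 1.1 = 0.1116 m³/s
w_6 = (14.3 − 13.2)/2 = 0.55 m; q_6 = 0.104 × 0.26 × 0.55 = 0.01487 m³/s
Q = Σ qᵢ = 1.873 m³/s
= 1.873 × 3600 = 6741 m³/h

6740 m³/h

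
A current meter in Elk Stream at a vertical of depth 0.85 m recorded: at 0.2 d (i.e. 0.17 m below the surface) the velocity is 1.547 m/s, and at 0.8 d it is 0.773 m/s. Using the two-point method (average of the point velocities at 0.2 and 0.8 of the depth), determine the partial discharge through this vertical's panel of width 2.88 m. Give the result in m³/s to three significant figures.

2.84 m³/s

v̄ = (1.547 + 0.773) / 2 = 1.160 m/s
q = v̄ × d × w = 1.160 × 0.85 × 2.88 = 2.840 m³/s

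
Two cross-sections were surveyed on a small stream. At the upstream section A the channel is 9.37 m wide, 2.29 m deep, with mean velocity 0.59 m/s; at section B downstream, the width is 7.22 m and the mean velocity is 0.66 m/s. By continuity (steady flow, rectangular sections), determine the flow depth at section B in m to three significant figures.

2.66 m

Q = A₁V₁ = (9.37×2.29) × 0.59 = 12.66 m³/s
d₂ = Q/(b₂ V₂) = 12.66/(7.22×0.66) = 2.657 m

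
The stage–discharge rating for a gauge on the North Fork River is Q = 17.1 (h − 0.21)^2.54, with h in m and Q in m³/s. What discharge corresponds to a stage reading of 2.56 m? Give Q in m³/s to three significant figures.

150 m³/s

Q = 17.1 × (2.56 − 0.21)^2.54 = 17.1 × 2.35^2.54 = 149.8 m³/s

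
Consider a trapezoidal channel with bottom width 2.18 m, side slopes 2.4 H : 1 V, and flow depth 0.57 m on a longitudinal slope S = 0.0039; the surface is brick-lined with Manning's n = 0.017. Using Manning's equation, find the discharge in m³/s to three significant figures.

3.99 m³/s

A = (b + z·y)·y = (2.18 + 2.4×0.57)×0.57 = 2.022 m²
P = b + 2y√(1+z²) = 2.18 + 2×0.57×√(1+2.4²) = 5.144 m
R = A/P = 2.022/5.144 = 0.3931 m
Q = (1/n)·A·R^(2/3)·S^(1/2) = (1/0.017) × 2.022 × 0.3931^(2/3) × 0.0039^(1/2) = 3.987 m³/s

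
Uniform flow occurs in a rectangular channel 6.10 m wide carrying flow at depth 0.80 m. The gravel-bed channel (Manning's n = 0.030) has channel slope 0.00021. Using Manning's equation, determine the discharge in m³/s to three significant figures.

1.74 m³/s

A = b·y = 6.10 × 0.80 = 4.880 m²
P = b + 2y = 6.10 + 2×0.80 = 7.700 m
R = A/P = 4.880/7.700 = 0.6338 m
Q = (1/n)·A·R^(2/3)·S^(1/2) = (1/0.030) × 4.880 × 0.6338^(2/3) × 0.00021^(1/2) = 1.739 m³/s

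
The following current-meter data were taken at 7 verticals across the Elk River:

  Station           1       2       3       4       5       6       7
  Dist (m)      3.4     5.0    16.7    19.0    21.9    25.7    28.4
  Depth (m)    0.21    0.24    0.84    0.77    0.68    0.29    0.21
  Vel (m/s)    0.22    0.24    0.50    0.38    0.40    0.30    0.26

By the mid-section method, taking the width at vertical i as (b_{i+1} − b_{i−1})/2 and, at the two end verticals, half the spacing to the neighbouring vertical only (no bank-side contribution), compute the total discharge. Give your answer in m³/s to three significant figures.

w_1 = (5.0 − 3.4)/2 = 0.8 m; q_1 = 0.22 × 0.21 × 0.8 = 0.03696 m³/s
w_2 = (16.7 − 3.4)/2 = 6.65 m; q_2 = 0.24 × 0.24 × 6.65 = 0.3830 m³/s
w_3 = (19.0 − 5.0)/2 = 7 m; q_3 = 0.50 × 0.84 × 7 = 2.940 m³/s
w_4 = (21.9 − 16.7)/2 = 2.6 m; q_4 = 0.38 × 0.77 × 2.6 = 0.7608 m³/s
w_5 = (25.7 − 19.0)/2 = 3.35 m; q_5 = 0.40 × 0.68 × 3.35 = 0.9112 m³/s
w_6 = (28.4 − 21.9)/2 = 3.25 m; q_6 = 0.30 × 0.29 × 3.25 = 0.2828 m³/s
w_7 = (28.4 − 25.7)/2 = 1.35 m; q_7 = 0.26 × 0.21 × 1.35 = 0.07371 m³/s
Q = Σ qᵢ = 5.388 m³/s

5.39 m³/s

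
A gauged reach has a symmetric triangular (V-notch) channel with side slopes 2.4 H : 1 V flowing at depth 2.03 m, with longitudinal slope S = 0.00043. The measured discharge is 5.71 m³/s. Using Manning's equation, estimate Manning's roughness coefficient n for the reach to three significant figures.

A = z·y² = 2.4×2.03² = 9.890 m²
P = 2y√(1+z²) = 2×2.03×√(1+2.4²) = 10.56 m
R = A/P = 9.890/10.56 = 0.9369 m
n = (1/Q)·A·R^(2/3)·S^(1/2) = (1/5.71) × 9.890 × 0.9575 × 0.02074 = 0.03439

0.0344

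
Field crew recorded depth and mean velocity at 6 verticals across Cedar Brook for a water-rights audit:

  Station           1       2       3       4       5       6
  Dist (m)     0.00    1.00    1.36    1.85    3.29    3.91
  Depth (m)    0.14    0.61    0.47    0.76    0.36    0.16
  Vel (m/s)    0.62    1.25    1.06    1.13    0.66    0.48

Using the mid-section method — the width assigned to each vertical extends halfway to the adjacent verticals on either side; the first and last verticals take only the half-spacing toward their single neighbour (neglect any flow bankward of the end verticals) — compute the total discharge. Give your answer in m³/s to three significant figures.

w_1 = (1.00 − 0.00)/2 = 0.5 m; q_1 = 0.62 × 0.14 × 0.5 = 0.04340 m³/s
w_2 = (1.36 − 0.00)/2 = 0.68 m; q_2 = 1.25 × 0.61 × 0.68 = 0.5185 m³/s
w_3 = (1.85 − 1.00)/2 = 0.425 m; q_3 = 1.06 × 0.47 × 0.425 = 0.2117 m³/s
w_4 = (3.29 − 1.36)/2 = 0.965 m; q_4 = 1.13 × 0.76 × 0.965 = 0.8287 m³/s
w_5 = (3.91 − 1.85)/2 = 1.03 m; q_5 = 0.66 × 0.36 × 1.03 = 0.2447 m³/s
w_6 = (3.91 − 3.29)/2 = 0.31 m; q_6 = 0.48 × 0.16 × 0.31 = 0.02381 m³/s
Q = Σ qᵢ = 1.871 m³/s

1.87 m³/s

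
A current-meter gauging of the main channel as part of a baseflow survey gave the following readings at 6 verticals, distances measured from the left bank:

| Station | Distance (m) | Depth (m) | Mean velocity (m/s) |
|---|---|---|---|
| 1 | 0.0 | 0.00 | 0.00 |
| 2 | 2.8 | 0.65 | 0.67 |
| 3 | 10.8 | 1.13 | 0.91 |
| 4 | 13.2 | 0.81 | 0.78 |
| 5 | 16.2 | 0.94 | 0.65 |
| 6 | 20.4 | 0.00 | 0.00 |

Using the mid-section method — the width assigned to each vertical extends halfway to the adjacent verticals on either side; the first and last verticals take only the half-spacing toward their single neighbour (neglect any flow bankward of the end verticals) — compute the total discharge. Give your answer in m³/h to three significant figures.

w_2 = (10.8 − 0.0)/2 = 5.4 m; q_2 = 0.67 × 0.65 × 5.4 = 2.352 m³/s
w_3 = (13.2 − 2.8)/2 = 5.2 m; q_3 = 0.91 × 1.13 × 5.2 = 5.347 m³/s
w_4 = (16.2 − 10.8)/2 = 2.7 m; q_4 = 0.78 × 0.81 × 2.7 = 1.706 m³/s
w_5 = (20.4 − 13.2)/2 = 3.6 m; q_5 = 0.65 × 0.94 × 3.6 = 2.200 m³/s
Stations 1, 6 contribute zero (depth or velocity is 0).
Q = Σ qᵢ = 11.60 m³/s
= 11.60 × 3600 = 41780 m³/h

41800 m³/h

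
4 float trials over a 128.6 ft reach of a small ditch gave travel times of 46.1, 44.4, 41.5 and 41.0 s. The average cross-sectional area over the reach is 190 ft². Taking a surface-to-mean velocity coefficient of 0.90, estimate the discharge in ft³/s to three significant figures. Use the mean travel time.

508 ft³/s

t̄ = (46.1 + 44.4 + 41.5 + 41.0) / 4 = 43.25 s
v_surface = L / t̄ = 128.6 / 43.25 = 2.973 ft/s
v_mean = 0.90 × 2.973 = 2.676 ft/s
Q = A × v_mean = 190 × 2.676 = 508.5 ft³/s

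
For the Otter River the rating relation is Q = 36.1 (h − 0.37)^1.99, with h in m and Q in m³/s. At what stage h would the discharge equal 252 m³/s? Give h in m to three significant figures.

3.03 m

h − h₀ = (Q/C)^(1/b) = (252/36.1)^(1/1.99) = 2.655 m
h = 0.37 + 2.655 = 3.025 m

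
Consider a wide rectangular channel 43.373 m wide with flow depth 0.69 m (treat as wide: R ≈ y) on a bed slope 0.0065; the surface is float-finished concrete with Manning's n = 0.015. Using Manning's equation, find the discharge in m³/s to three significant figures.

A = b·y = 43.373 × 0.69 = 29.93 m²
Wide channel: R ≈ y = 0.69 m
Q = (1/n)·A·R^(2/3)·S^(1/2) = (1/0.015) × 29.93 × 0.6900^(2/3) × 0.0065^(1/2) = 125.6 m³/s

126 m³/s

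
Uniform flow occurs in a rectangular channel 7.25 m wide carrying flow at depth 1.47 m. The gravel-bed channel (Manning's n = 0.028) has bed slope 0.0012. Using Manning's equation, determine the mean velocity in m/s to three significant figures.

A = b·y = 7.25 × 1.47 = 10.66 m²
P = b + 2y = 7.25 + 2×1.47 = 10.19 m
R = A/P = 10.66/10.19 = 1.046 m
Q = (1/n)·A·R^(2/3)·S^(1/2) = (1/0.028) × 10.66 × 1.046^(2/3) × 0.0012^(1/2) = 13.59 m³/s
V = Q/A = 13.59/10.66 = 1.275 m/s

1.27 m/s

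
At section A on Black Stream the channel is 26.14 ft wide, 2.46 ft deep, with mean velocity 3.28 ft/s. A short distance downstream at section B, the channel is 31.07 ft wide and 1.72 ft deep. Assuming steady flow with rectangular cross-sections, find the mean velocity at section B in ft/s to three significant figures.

Q = A₁V₁ = (26.14×2.46) × 3.28 = 210.9 ft³/s
A₂ = 31.07 × 1.72 = 53.44 ft²
V₂ = Q/A₂ = 210.9/53.44 = 3.947 ft/s

3.95 ft/s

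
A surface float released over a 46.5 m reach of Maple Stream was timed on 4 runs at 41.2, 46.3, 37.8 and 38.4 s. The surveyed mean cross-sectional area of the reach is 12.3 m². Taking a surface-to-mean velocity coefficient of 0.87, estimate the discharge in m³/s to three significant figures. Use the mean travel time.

12.2 m³/s

t̄ = (41.2 + 46.3 + 37.8 + 38.4) / 4 = 40.925 s
v_surface = L / t̄ = 46.5 / 40.925 = 1.136 m/s
v_mean = 0.87 × 1.136 = 0.9885 m/s
Q = A × v_mean = 12.3 × 0.9885 = 12.16 m³/s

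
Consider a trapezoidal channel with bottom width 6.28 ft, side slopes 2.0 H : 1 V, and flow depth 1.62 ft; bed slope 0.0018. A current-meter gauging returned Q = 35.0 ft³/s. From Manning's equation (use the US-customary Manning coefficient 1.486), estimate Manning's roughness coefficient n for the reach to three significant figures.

0.0303

A = (b + z·y)·y = (6.28 + 2.0×1.62)×1.62 = 15.42 ft²
P = b + 2y√(1+z²) = 6.28 + 2×1.62×√(1+2.0²) = 13.52 ft
R = A/P = 15.42/13.52 = 1.140 ft
n = (1.486/Q)·A·R^(2/3)·S^(1/2) = (1.486/35.0) × 15.42 × 1.091 × 0.04243 = 0.03032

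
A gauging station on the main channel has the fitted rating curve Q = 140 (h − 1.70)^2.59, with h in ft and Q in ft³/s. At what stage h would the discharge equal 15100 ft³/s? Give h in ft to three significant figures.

h − h₀ = (Q/C)^(1/b) = (15100/140)^(1/2.59) = 6.094 ft
h = 1.70 + 6.094 = 7.794 ft

7.79 ft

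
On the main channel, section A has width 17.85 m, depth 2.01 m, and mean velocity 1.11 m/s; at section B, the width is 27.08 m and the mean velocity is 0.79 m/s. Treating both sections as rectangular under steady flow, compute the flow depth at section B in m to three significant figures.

1.86 m

Q = A₁V₁ = (17.85×2.01) × 1.11 = 39.83 m³/s
d₂ = Q/(b₂ V₂) = 39.83/(27.08×0.79) = 1.862 m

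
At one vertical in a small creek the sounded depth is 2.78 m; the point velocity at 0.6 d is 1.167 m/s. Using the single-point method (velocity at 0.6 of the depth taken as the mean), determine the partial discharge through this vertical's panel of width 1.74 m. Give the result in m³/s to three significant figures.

v̄ = v₀.₆ = 1.167 m/s
q = v̄ × d × w = 1.167 × 2.78 × 1.74 = 5.645 m³/s

5.65 m³/s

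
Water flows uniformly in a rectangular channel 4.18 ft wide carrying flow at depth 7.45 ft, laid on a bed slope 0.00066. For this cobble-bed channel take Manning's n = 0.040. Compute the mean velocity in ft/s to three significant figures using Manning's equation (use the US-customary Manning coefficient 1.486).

1.32 ft/s

A = b·y = 4.18 × 7.45 = 31.14 ft²
P = b + 2y = 4.18 + 2×7.45 = 19.08 ft
R = A/P = 31.14/19.08 = 1.632 ft
Q = (1.486/n)·A·R^(2/3)·S^(1/2) = (1.486/0.040) × 31.14 × 1.632^(2/3) × 0.00066^(1/2) = 41.20 ft³/s
V = Q/A = 41.20/31.14 = 1.323 ft/s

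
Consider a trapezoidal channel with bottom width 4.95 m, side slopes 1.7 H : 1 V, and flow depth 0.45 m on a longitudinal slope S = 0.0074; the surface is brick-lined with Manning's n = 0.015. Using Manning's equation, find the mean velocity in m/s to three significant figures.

A = (b + z·y)·y = (4.95 + 1.7×0.45)×0.45 = 2.572 m²
P = b + 2y√(1+z²) = 4.95 + 2×0.45×√(1+1.7²) = 6.725 m
R = A/P = 2.572/6.725 = 0.3824 m
Q = (1/n)·A·R^(2/3)·S^(1/2) = (1/0.015) × 2.572 × 0.3824^(2/3) × 0.0074^(1/2) = 7.770 m³/s
V = Q/A = 7.770/2.572 = 3.021 m/s

3.02 m/s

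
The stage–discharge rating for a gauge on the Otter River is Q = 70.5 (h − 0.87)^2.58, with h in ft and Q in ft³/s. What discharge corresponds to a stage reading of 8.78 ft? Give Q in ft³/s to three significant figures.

Q = 70.5 × (8.78 − 0.87)^2.58 = 70.5 × 7.91^2.58 = 14640 ft³/s

14600 ft³/s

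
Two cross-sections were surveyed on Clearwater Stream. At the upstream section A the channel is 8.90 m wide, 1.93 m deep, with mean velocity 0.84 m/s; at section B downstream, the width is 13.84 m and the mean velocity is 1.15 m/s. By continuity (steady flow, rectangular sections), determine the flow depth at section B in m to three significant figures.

Q = A₁V₁ = (8.90×1.93) × 0.84 = 14.43 m³/s
d₂ = Q/(b₂ V₂) = 14.43/(13.84×1.15) = 0.9066 m

0.907 m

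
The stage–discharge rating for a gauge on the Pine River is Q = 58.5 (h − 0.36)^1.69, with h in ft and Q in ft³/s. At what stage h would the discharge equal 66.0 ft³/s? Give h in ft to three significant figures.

1.43 ft

h − h₀ = (Q/C)^(1/b) = (66.0/58.5)^(1/1.69) = 1.074 ft
h = 0.36 + 1.074 = 1.434 ft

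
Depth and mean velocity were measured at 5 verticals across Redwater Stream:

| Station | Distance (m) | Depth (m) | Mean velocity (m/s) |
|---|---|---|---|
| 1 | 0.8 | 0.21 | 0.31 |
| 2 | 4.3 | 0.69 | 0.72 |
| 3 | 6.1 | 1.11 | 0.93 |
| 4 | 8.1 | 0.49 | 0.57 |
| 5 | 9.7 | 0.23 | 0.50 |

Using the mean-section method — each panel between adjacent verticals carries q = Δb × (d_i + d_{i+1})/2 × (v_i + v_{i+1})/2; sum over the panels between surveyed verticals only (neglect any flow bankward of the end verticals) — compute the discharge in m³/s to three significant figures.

3.66 m³/s

Panel 1-2: Δb = 3.5 m, d̄ = (0.21+0.69)/2 = 0.45, v̄ = (0.31+0.72)/2 = 0.515 → q = 3.5×0.45×0.515 = 0.8111 m³/s
Panel 2-3: Δb = 1.8 m, d̄ = (0.69+1.11)/2 = 0.9, v̄ = (0.72+0.93)/2 = 0.825 → q = 1.8×0.9×0.825 = 1.337 m³/s
Panel 3-4: Δb = 2 m, d̄ = (1.11+0.49)/2 = 0.8, v̄ = (0.93+0.57)/2 = 0.75 → q = 2×0.8×0.75 = 1.200 m³/s
Panel 4-5: Δb = 1.6 m, d̄ = (0.49+0.23)/2 = 0.36, v̄ = (0.57+0.50)/2 = 0.535 → q = 1.6×0.36×0.535 = 0.3082 m³/s
Q = Σ q = 3.656 m³/s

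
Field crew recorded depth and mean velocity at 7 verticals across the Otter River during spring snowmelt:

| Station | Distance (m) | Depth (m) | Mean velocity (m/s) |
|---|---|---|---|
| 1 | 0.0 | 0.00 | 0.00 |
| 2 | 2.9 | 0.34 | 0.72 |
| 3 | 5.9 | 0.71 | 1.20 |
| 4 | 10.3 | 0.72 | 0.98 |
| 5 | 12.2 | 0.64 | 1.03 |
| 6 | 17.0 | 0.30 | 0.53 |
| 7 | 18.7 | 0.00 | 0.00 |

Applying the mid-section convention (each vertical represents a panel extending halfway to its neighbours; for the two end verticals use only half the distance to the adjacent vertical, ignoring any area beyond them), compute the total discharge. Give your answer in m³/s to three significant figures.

8.82 m³/s

w_2 = (5.9 − 0.0)/2 = 2.95 m; q_2 = 0.72 × 0.34 × 2.95 = 0.7222 m³/s
w_3 = (10.3 − 2.9)/2 = 3.7 m; q_3 = 1.20 × 0.71 × 3.7 = 3.152 m³/s
w_4 = (12.2 − 5.9)/2 = 3.15 m; q_4 = 0.98 × 0.72 × 3.15 = 2.223 m³/s
w_5 = (17.0 − 10.3)/2 = 3.35 m; q_5 = 1.03 × 0.64 × 3.35 = 2.208 m³/s
w_6 = (18.7 − 12.2)/2 = 3.25 m; q_6 = 0.53 × 0.30 × 3.25 = 0.5168 m³/s
Stations 1, 7 contribute zero (depth or velocity is 0).
Q = Σ qᵢ = 8.822 m³/s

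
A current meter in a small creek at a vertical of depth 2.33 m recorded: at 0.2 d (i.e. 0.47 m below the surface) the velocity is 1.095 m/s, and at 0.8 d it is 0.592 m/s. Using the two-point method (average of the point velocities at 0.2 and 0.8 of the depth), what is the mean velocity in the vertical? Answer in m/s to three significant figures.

0.844 m/s

v̄ = (1.095 + 0.592) / 2 = 0.8435 m/s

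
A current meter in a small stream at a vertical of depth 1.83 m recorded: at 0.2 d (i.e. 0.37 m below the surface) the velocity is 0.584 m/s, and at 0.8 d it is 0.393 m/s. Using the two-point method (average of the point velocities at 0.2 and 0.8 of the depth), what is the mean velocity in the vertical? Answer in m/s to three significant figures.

v̄ = (0.584 + 0.393) / 2 = 0.4885 m/s

0.489 m/s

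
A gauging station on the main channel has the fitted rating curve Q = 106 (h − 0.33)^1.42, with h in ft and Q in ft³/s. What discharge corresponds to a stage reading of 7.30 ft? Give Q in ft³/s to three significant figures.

1670 ft³/s

Q = 106 × (7.30 − 0.33)^1.42 = 106 × 6.97^1.42 = 1670 ft³/s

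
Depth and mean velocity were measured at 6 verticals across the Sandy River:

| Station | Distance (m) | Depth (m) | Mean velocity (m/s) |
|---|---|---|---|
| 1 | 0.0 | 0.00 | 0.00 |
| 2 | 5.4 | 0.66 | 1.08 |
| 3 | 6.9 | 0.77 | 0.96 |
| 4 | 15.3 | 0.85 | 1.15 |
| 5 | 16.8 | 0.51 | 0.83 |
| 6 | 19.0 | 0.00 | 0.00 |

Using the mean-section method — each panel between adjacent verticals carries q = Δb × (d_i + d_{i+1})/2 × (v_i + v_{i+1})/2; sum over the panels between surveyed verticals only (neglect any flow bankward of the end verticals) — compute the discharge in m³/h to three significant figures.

Panel 1-2: Δb = 5.4 m, d̄ = (0.00+0.66)/2 = 0.33, v̄ = (0.00+1.08)/2 = 0.54 → q = 5.4×0.33×0.54 = 0.9623 m³/s
Panel 2-3: Δb = 1.5 m, d̄ = (0.66+0.77)/2 = 0.715, v̄ = (1.08+0.96)/2 = 1.02 → q = 1.5×0.715×1.02 = 1.094 m³/s
Panel 3-4: Δb = 8.4 m, d̄ = (0.77+0.85)/2 = 0.81, v̄ = (0.96+1.15)/2 = 1.055 → q = 8.4×0.81×1.055 = 7.178 m³/s
Panel 4-5: Δb = 1.5 m, d̄ = (0.85+0.51)/2 = 0.68, v̄ = (1.15+0.83)/2 = 0.99 → q = 1.5×0.68×0.99 = 1.010 m³/s
Panel 5-6: Δb = 2.2 m, d̄ = (0.51+0.00)/2 = 0.255, v̄ = (0.83+0.00)/2 = 0.415 → q = 2.2×0.255×0.415 = 0.2328 m³/s
Q = Σ q = 10.48 m³/s
= 10.48 × 3600 = 37720 m³/h

37700 m³/h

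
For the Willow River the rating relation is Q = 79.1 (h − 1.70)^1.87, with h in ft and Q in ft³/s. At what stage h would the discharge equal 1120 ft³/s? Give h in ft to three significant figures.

5.83 ft

h − h₀ = (Q/C)^(1/b) = (1120/79.1)^(1/1.87) = 4.126 ft
h = 1.70 + 4.126 = 5.826 ft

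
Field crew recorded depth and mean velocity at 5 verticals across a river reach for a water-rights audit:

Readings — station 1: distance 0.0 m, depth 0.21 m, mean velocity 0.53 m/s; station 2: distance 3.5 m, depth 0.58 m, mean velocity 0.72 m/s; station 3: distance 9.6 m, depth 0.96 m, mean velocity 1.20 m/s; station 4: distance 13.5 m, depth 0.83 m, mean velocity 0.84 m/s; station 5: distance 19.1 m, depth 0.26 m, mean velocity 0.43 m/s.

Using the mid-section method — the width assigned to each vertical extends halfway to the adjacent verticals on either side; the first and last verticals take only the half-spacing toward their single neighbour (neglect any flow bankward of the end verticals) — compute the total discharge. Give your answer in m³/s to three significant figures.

w_1 = (3.5 − 0.0)/2 = 1.75 m; q_1 = 0.53 × 0.21 × 1.75 = 0.1948 m³/s
w_2 = (9.6 − 0.0)/2 = 4.8 m; q_2 = 0.72 × 0.58 × 4.8 = 2.004 m³/s
w_3 = (13.5 − 3.5)/2 = 5 m; q_3 = 1.20 × 0.96 × 5 = 5.760 m³/s
w_4 = (19.1 − 9.6)/2 = 4.75 m; q_4 = 0.84 × 0.83 × 4.75 = 3.312 m³/s
w_5 = (19.1 − 13.5)/2 = 2.8 m; q_5 = 0.43 × 0.26 × 2.8 = 0.3130 m³/s
Q = Σ qᵢ = 11.58 m³/s

11.6 m³/s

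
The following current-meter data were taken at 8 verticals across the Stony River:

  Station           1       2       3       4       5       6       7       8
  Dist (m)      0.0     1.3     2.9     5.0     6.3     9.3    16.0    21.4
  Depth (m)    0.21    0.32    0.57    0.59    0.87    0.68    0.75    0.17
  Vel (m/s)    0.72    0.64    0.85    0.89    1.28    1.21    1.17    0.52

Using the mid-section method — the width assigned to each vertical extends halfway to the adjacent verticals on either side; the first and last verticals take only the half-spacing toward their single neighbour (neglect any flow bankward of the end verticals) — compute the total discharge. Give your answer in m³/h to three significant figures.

50800 m³/h

w_1 = (1.3 − 0.0)/2 = 0.65 m; q_1 = 0.72 × 0.21 × 0.65 = 0.09828 m³/s
w_2 = (2.9 − 0.0)/2 = 1.45 m; q_2 = 0.64 × 0.32 × 1.45 = 0.2970 m³/s
w_3 = (5.0 − 1.3)/2 = 1.85 m; q_3 = 0.85 × 0.57 × 1.85 = 0.8963 m³/s
w_4 = (6.3 − 2.9)/2 = 1.7 m; q_4 = 0.89 × 0.59 × 1.7 = 0.8927 m³/s
w_5 = (9.3 − 5.0)/2 = 2.15 m; q_5 = 1.28 × 0.87 × 2.15 = 2.394 m³/s
w_6 = (16.0 − 6.3)/2 = 4.85 m; q_6 = 1.21 × 0.68 × 4.85 = 3.991 m³/s
w_7 = (21.4 − 9.3)/2 = 6.05 m; q_7 = 1.17 × 0.75 × 6.05 = 5.309 m³/s
w_8 = (21.4 − 16.0)/2 = 2.7 m; q_8 = 0.52 × 0.17 × 2.7 = 0.2387 m³/s
Q = Σ qᵢ = 14.12 m³/s
= 14.12 × 3600 = 50820 m³/h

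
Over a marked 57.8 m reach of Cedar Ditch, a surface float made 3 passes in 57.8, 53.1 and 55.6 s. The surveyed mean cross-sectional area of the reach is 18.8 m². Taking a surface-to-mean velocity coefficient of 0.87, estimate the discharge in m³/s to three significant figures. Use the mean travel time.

17.0 m³/s

t̄ = (57.8 + 53.1 + 55.6) / 3 = 55.5 s
v_surface = L / t̄ = 57.8 / 55.5 = 1.041 m/s
v_mean = 0.87 × 1.041 = 0.9061 m/s
Q = A × v_mean = 18.8 × 0.9061 = 17.03 m³/s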